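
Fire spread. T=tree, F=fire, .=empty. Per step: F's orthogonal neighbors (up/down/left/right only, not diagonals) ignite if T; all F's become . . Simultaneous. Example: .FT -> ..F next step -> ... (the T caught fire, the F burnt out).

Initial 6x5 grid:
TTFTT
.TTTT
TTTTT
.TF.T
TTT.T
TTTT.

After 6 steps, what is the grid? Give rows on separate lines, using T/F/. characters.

Step 1: 6 trees catch fire, 2 burn out
  TF.FT
  .TFTT
  TTFTT
  .F..T
  TTF.T
  TTTT.
Step 2: 8 trees catch fire, 6 burn out
  F...F
  .F.FT
  TF.FT
  ....T
  TF..T
  TTFT.
Step 3: 6 trees catch fire, 8 burn out
  .....
  ....F
  F...F
  ....T
  F...T
  TF.F.
Step 4: 2 trees catch fire, 6 burn out
  .....
  .....
  .....
  ....F
  ....T
  F....
Step 5: 1 trees catch fire, 2 burn out
  .....
  .....
  .....
  .....
  ....F
  .....
Step 6: 0 trees catch fire, 1 burn out
  .....
  .....
  .....
  .....
  .....
  .....

.....
.....
.....
.....
.....
.....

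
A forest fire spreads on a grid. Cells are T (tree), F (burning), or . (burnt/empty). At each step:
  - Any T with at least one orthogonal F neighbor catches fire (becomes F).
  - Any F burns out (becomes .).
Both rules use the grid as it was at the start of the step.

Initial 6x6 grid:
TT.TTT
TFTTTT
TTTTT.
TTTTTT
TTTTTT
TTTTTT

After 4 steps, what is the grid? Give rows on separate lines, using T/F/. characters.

Step 1: 4 trees catch fire, 1 burn out
  TF.TTT
  F.FTTT
  TFTTT.
  TTTTTT
  TTTTTT
  TTTTTT
Step 2: 5 trees catch fire, 4 burn out
  F..TTT
  ...FTT
  F.FTT.
  TFTTTT
  TTTTTT
  TTTTTT
Step 3: 6 trees catch fire, 5 burn out
  ...FTT
  ....FT
  ...FT.
  F.FTTT
  TFTTTT
  TTTTTT
Step 4: 7 trees catch fire, 6 burn out
  ....FT
  .....F
  ....F.
  ...FTT
  F.FTTT
  TFTTTT

....FT
.....F
....F.
...FTT
F.FTTT
TFTTTT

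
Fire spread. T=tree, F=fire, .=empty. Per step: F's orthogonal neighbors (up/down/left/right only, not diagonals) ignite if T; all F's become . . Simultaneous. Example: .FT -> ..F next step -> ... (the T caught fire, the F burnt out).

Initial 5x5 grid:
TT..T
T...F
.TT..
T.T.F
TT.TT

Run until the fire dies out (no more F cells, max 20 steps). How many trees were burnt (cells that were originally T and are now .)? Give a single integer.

Answer: 3

Derivation:
Step 1: +2 fires, +2 burnt (F count now 2)
Step 2: +1 fires, +2 burnt (F count now 1)
Step 3: +0 fires, +1 burnt (F count now 0)
Fire out after step 3
Initially T: 12, now '.': 16
Total burnt (originally-T cells now '.'): 3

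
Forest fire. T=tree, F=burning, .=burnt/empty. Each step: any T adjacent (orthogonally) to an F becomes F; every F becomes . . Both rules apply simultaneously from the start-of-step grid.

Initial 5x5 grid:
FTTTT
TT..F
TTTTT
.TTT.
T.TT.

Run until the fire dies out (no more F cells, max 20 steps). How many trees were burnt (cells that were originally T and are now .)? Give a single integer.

Answer: 16

Derivation:
Step 1: +4 fires, +2 burnt (F count now 4)
Step 2: +5 fires, +4 burnt (F count now 5)
Step 3: +3 fires, +5 burnt (F count now 3)
Step 4: +3 fires, +3 burnt (F count now 3)
Step 5: +1 fires, +3 burnt (F count now 1)
Step 6: +0 fires, +1 burnt (F count now 0)
Fire out after step 6
Initially T: 17, now '.': 24
Total burnt (originally-T cells now '.'): 16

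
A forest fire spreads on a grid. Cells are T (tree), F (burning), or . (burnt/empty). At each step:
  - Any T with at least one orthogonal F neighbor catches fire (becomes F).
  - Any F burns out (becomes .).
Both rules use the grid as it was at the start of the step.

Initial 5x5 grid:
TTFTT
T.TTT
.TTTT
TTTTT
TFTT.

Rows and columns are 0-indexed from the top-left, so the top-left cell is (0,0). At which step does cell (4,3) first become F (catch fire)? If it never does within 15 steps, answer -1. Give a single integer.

Step 1: cell (4,3)='T' (+6 fires, +2 burnt)
Step 2: cell (4,3)='F' (+8 fires, +6 burnt)
  -> target ignites at step 2
Step 3: cell (4,3)='.' (+4 fires, +8 burnt)
Step 4: cell (4,3)='.' (+2 fires, +4 burnt)
Step 5: cell (4,3)='.' (+0 fires, +2 burnt)
  fire out at step 5

2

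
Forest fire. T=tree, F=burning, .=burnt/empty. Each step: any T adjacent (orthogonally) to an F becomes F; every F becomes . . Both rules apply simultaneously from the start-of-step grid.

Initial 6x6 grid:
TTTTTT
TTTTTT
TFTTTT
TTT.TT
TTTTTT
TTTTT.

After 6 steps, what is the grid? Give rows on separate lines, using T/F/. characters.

Step 1: 4 trees catch fire, 1 burn out
  TTTTTT
  TFTTTT
  F.FTTT
  TFT.TT
  TTTTTT
  TTTTT.
Step 2: 7 trees catch fire, 4 burn out
  TFTTTT
  F.FTTT
  ...FTT
  F.F.TT
  TFTTTT
  TTTTT.
Step 3: 7 trees catch fire, 7 burn out
  F.FTTT
  ...FTT
  ....FT
  ....TT
  F.FTTT
  TFTTT.
Step 4: 7 trees catch fire, 7 burn out
  ...FTT
  ....FT
  .....F
  ....FT
  ...FTT
  F.FTT.
Step 5: 5 trees catch fire, 7 burn out
  ....FT
  .....F
  ......
  .....F
  ....FT
  ...FT.
Step 6: 3 trees catch fire, 5 burn out
  .....F
  ......
  ......
  ......
  .....F
  ....F.

.....F
......
......
......
.....F
....F.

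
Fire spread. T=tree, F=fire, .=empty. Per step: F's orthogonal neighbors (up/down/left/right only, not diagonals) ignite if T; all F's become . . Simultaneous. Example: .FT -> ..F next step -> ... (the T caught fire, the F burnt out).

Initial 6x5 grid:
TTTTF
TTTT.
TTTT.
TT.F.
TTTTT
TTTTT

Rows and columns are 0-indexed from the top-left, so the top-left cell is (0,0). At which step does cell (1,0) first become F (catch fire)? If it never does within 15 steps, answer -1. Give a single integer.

Step 1: cell (1,0)='T' (+3 fires, +2 burnt)
Step 2: cell (1,0)='T' (+6 fires, +3 burnt)
Step 3: cell (1,0)='T' (+6 fires, +6 burnt)
Step 4: cell (1,0)='T' (+6 fires, +6 burnt)
Step 5: cell (1,0)='F' (+3 fires, +6 burnt)
  -> target ignites at step 5
Step 6: cell (1,0)='.' (+0 fires, +3 burnt)
  fire out at step 6

5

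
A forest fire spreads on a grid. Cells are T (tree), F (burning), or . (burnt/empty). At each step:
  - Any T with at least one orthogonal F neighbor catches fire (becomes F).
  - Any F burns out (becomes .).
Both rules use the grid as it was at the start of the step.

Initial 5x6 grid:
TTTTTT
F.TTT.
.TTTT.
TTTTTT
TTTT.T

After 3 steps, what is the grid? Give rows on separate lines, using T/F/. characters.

Step 1: 1 trees catch fire, 1 burn out
  FTTTTT
  ..TTT.
  .TTTT.
  TTTTTT
  TTTT.T
Step 2: 1 trees catch fire, 1 burn out
  .FTTTT
  ..TTT.
  .TTTT.
  TTTTTT
  TTTT.T
Step 3: 1 trees catch fire, 1 burn out
  ..FTTT
  ..TTT.
  .TTTT.
  TTTTTT
  TTTT.T

..FTTT
..TTT.
.TTTT.
TTTTTT
TTTT.T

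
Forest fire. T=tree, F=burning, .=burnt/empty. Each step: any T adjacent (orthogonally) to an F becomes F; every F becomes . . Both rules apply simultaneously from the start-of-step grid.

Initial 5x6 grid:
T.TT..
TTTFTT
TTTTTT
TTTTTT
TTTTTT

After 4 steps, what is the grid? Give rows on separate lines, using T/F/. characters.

Step 1: 4 trees catch fire, 1 burn out
  T.TF..
  TTF.FT
  TTTFTT
  TTTTTT
  TTTTTT
Step 2: 6 trees catch fire, 4 burn out
  T.F...
  TF...F
  TTF.FT
  TTTFTT
  TTTTTT
Step 3: 6 trees catch fire, 6 burn out
  T.....
  F.....
  TF...F
  TTF.FT
  TTTFTT
Step 4: 6 trees catch fire, 6 burn out
  F.....
  ......
  F.....
  TF...F
  TTF.FT

F.....
......
F.....
TF...F
TTF.FT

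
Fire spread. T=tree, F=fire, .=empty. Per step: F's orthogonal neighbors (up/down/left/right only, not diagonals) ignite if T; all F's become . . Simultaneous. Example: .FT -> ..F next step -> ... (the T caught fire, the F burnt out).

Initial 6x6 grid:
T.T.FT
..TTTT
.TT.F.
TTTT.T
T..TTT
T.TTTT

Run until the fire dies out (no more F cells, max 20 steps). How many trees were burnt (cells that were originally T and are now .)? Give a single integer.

Answer: 22

Derivation:
Step 1: +2 fires, +2 burnt (F count now 2)
Step 2: +2 fires, +2 burnt (F count now 2)
Step 3: +1 fires, +2 burnt (F count now 1)
Step 4: +2 fires, +1 burnt (F count now 2)
Step 5: +2 fires, +2 burnt (F count now 2)
Step 6: +2 fires, +2 burnt (F count now 2)
Step 7: +2 fires, +2 burnt (F count now 2)
Step 8: +3 fires, +2 burnt (F count now 3)
Step 9: +4 fires, +3 burnt (F count now 4)
Step 10: +2 fires, +4 burnt (F count now 2)
Step 11: +0 fires, +2 burnt (F count now 0)
Fire out after step 11
Initially T: 23, now '.': 35
Total burnt (originally-T cells now '.'): 22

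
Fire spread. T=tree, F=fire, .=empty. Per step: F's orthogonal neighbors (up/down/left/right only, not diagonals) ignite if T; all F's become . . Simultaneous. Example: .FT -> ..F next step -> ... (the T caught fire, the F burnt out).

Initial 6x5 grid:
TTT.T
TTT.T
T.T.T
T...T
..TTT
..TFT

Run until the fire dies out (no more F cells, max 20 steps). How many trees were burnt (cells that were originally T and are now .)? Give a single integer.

Answer: 9

Derivation:
Step 1: +3 fires, +1 burnt (F count now 3)
Step 2: +2 fires, +3 burnt (F count now 2)
Step 3: +1 fires, +2 burnt (F count now 1)
Step 4: +1 fires, +1 burnt (F count now 1)
Step 5: +1 fires, +1 burnt (F count now 1)
Step 6: +1 fires, +1 burnt (F count now 1)
Step 7: +0 fires, +1 burnt (F count now 0)
Fire out after step 7
Initially T: 18, now '.': 21
Total burnt (originally-T cells now '.'): 9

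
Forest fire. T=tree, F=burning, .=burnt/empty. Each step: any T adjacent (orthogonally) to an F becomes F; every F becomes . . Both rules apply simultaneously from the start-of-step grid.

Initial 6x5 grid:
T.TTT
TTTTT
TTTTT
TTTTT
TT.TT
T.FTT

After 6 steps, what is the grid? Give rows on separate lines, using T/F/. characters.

Step 1: 1 trees catch fire, 1 burn out
  T.TTT
  TTTTT
  TTTTT
  TTTTT
  TT.TT
  T..FT
Step 2: 2 trees catch fire, 1 burn out
  T.TTT
  TTTTT
  TTTTT
  TTTTT
  TT.FT
  T...F
Step 3: 2 trees catch fire, 2 burn out
  T.TTT
  TTTTT
  TTTTT
  TTTFT
  TT..F
  T....
Step 4: 3 trees catch fire, 2 burn out
  T.TTT
  TTTTT
  TTTFT
  TTF.F
  TT...
  T....
Step 5: 4 trees catch fire, 3 burn out
  T.TTT
  TTTFT
  TTF.F
  TF...
  TT...
  T....
Step 6: 6 trees catch fire, 4 burn out
  T.TFT
  TTF.F
  TF...
  F....
  TF...
  T....

T.TFT
TTF.F
TF...
F....
TF...
T....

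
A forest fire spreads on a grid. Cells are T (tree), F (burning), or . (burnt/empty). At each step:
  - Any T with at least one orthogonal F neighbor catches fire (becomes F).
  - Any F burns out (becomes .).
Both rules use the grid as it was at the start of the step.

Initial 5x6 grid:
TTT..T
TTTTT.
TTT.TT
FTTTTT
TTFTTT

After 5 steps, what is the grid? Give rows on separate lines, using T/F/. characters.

Step 1: 6 trees catch fire, 2 burn out
  TTT..T
  TTTTT.
  FTT.TT
  .FFTTT
  FF.FTT
Step 2: 5 trees catch fire, 6 burn out
  TTT..T
  FTTTT.
  .FF.TT
  ...FTT
  ....FT
Step 3: 5 trees catch fire, 5 burn out
  FTT..T
  .FFTT.
  ....TT
  ....FT
  .....F
Step 4: 5 trees catch fire, 5 burn out
  .FF..T
  ...FT.
  ....FT
  .....F
  ......
Step 5: 2 trees catch fire, 5 burn out
  .....T
  ....F.
  .....F
  ......
  ......

.....T
....F.
.....F
......
......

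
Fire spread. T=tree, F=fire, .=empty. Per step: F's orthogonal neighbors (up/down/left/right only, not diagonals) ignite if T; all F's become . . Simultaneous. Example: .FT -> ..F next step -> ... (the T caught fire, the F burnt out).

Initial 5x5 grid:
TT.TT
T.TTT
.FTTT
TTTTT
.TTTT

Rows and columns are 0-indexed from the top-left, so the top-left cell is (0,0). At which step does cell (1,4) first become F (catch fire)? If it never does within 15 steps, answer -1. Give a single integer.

Step 1: cell (1,4)='T' (+2 fires, +1 burnt)
Step 2: cell (1,4)='T' (+5 fires, +2 burnt)
Step 3: cell (1,4)='T' (+4 fires, +5 burnt)
Step 4: cell (1,4)='F' (+4 fires, +4 burnt)
  -> target ignites at step 4
Step 5: cell (1,4)='.' (+2 fires, +4 burnt)
Step 6: cell (1,4)='.' (+0 fires, +2 burnt)
  fire out at step 6

4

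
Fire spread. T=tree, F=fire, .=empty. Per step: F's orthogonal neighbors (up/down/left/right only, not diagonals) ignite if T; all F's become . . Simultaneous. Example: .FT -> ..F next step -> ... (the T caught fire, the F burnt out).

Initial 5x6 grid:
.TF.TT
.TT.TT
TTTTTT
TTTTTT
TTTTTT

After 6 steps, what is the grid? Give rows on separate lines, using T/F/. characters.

Step 1: 2 trees catch fire, 1 burn out
  .F..TT
  .TF.TT
  TTTTTT
  TTTTTT
  TTTTTT
Step 2: 2 trees catch fire, 2 burn out
  ....TT
  .F..TT
  TTFTTT
  TTTTTT
  TTTTTT
Step 3: 3 trees catch fire, 2 burn out
  ....TT
  ....TT
  TF.FTT
  TTFTTT
  TTTTTT
Step 4: 5 trees catch fire, 3 burn out
  ....TT
  ....TT
  F...FT
  TF.FTT
  TTFTTT
Step 5: 6 trees catch fire, 5 burn out
  ....TT
  ....FT
  .....F
  F...FT
  TF.FTT
Step 6: 5 trees catch fire, 6 burn out
  ....FT
  .....F
  ......
  .....F
  F...FT

....FT
.....F
......
.....F
F...FT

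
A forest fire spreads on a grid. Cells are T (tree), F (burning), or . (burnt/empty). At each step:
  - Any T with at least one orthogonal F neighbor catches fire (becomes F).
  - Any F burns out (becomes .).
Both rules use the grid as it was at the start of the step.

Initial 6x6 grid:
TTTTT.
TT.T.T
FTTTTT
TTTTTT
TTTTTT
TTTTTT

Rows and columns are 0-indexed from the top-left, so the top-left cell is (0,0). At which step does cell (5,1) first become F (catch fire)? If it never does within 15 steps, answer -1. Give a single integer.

Step 1: cell (5,1)='T' (+3 fires, +1 burnt)
Step 2: cell (5,1)='T' (+5 fires, +3 burnt)
Step 3: cell (5,1)='T' (+5 fires, +5 burnt)
Step 4: cell (5,1)='F' (+6 fires, +5 burnt)
  -> target ignites at step 4
Step 5: cell (5,1)='.' (+5 fires, +6 burnt)
Step 6: cell (5,1)='.' (+5 fires, +5 burnt)
Step 7: cell (5,1)='.' (+2 fires, +5 burnt)
Step 8: cell (5,1)='.' (+1 fires, +2 burnt)
Step 9: cell (5,1)='.' (+0 fires, +1 burnt)
  fire out at step 9

4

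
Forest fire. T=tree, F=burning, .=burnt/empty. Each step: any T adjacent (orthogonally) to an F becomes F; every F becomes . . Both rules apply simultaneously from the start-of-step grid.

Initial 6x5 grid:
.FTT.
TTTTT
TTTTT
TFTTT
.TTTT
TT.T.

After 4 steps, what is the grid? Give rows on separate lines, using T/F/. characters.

Step 1: 6 trees catch fire, 2 burn out
  ..FT.
  TFTTT
  TFTTT
  F.FTT
  .FTTT
  TT.T.
Step 2: 8 trees catch fire, 6 burn out
  ...F.
  F.FTT
  F.FTT
  ...FT
  ..FTT
  TF.T.
Step 3: 5 trees catch fire, 8 burn out
  .....
  ...FT
  ...FT
  ....F
  ...FT
  F..T.
Step 4: 4 trees catch fire, 5 burn out
  .....
  ....F
  ....F
  .....
  ....F
  ...F.

.....
....F
....F
.....
....F
...F.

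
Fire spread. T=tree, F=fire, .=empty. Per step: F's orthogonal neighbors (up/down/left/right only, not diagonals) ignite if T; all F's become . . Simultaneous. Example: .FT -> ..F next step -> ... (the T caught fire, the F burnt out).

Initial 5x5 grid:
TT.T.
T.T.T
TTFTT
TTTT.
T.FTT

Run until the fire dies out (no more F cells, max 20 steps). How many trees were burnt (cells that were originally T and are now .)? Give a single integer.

Step 1: +5 fires, +2 burnt (F count now 5)
Step 2: +5 fires, +5 burnt (F count now 5)
Step 3: +3 fires, +5 burnt (F count now 3)
Step 4: +2 fires, +3 burnt (F count now 2)
Step 5: +1 fires, +2 burnt (F count now 1)
Step 6: +0 fires, +1 burnt (F count now 0)
Fire out after step 6
Initially T: 17, now '.': 24
Total burnt (originally-T cells now '.'): 16

Answer: 16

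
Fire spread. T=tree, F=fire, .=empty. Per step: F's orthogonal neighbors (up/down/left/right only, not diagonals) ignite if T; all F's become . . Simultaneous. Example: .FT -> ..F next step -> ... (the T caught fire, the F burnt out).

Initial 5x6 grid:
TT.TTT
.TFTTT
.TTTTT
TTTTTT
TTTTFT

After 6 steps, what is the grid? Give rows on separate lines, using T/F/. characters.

Step 1: 6 trees catch fire, 2 burn out
  TT.TTT
  .F.FTT
  .TFTTT
  TTTTFT
  TTTF.F
Step 2: 10 trees catch fire, 6 burn out
  TF.FTT
  ....FT
  .F.FFT
  TTFF.F
  TTF...
Step 3: 6 trees catch fire, 10 burn out
  F...FT
  .....F
  .....F
  TF....
  TF....
Step 4: 3 trees catch fire, 6 burn out
  .....F
  ......
  ......
  F.....
  F.....
Step 5: 0 trees catch fire, 3 burn out
  ......
  ......
  ......
  ......
  ......
Step 6: 0 trees catch fire, 0 burn out
  ......
  ......
  ......
  ......
  ......

......
......
......
......
......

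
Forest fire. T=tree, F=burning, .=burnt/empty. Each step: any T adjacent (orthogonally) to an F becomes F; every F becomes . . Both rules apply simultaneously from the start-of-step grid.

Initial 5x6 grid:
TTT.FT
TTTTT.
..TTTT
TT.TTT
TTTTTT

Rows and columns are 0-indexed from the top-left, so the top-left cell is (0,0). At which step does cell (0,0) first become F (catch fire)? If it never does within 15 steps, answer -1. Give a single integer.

Step 1: cell (0,0)='T' (+2 fires, +1 burnt)
Step 2: cell (0,0)='T' (+2 fires, +2 burnt)
Step 3: cell (0,0)='T' (+4 fires, +2 burnt)
Step 4: cell (0,0)='T' (+6 fires, +4 burnt)
Step 5: cell (0,0)='T' (+4 fires, +6 burnt)
Step 6: cell (0,0)='F' (+2 fires, +4 burnt)
  -> target ignites at step 6
Step 7: cell (0,0)='.' (+1 fires, +2 burnt)
Step 8: cell (0,0)='.' (+2 fires, +1 burnt)
Step 9: cell (0,0)='.' (+1 fires, +2 burnt)
Step 10: cell (0,0)='.' (+0 fires, +1 burnt)
  fire out at step 10

6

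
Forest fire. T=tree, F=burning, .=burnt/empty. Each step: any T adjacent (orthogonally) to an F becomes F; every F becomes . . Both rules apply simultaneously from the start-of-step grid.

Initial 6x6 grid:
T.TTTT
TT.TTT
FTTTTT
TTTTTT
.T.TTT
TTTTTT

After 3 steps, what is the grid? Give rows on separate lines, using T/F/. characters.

Step 1: 3 trees catch fire, 1 burn out
  T.TTTT
  FT.TTT
  .FTTTT
  FTTTTT
  .T.TTT
  TTTTTT
Step 2: 4 trees catch fire, 3 burn out
  F.TTTT
  .F.TTT
  ..FTTT
  .FTTTT
  .T.TTT
  TTTTTT
Step 3: 3 trees catch fire, 4 burn out
  ..TTTT
  ...TTT
  ...FTT
  ..FTTT
  .F.TTT
  TTTTTT

..TTTT
...TTT
...FTT
..FTTT
.F.TTT
TTTTTT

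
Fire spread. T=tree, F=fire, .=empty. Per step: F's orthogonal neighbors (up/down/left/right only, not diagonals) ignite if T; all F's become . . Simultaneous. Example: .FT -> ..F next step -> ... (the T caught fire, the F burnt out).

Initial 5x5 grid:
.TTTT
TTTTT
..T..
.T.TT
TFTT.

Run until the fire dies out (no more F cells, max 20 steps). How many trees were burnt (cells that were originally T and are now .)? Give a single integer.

Step 1: +3 fires, +1 burnt (F count now 3)
Step 2: +1 fires, +3 burnt (F count now 1)
Step 3: +1 fires, +1 burnt (F count now 1)
Step 4: +1 fires, +1 burnt (F count now 1)
Step 5: +0 fires, +1 burnt (F count now 0)
Fire out after step 5
Initially T: 16, now '.': 15
Total burnt (originally-T cells now '.'): 6

Answer: 6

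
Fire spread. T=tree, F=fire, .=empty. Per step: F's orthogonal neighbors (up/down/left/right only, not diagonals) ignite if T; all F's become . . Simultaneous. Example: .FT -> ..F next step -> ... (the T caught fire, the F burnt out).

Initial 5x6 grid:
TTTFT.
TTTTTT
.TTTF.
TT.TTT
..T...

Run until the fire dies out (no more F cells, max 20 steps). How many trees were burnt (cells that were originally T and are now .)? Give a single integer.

Answer: 18

Derivation:
Step 1: +6 fires, +2 burnt (F count now 6)
Step 2: +6 fires, +6 burnt (F count now 6)
Step 3: +3 fires, +6 burnt (F count now 3)
Step 4: +2 fires, +3 burnt (F count now 2)
Step 5: +1 fires, +2 burnt (F count now 1)
Step 6: +0 fires, +1 burnt (F count now 0)
Fire out after step 6
Initially T: 19, now '.': 29
Total burnt (originally-T cells now '.'): 18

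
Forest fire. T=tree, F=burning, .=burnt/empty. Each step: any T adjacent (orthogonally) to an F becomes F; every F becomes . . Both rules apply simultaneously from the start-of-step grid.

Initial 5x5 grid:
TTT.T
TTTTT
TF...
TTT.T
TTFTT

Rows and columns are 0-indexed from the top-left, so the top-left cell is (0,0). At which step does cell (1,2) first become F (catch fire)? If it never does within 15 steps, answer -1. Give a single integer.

Step 1: cell (1,2)='T' (+6 fires, +2 burnt)
Step 2: cell (1,2)='F' (+6 fires, +6 burnt)
  -> target ignites at step 2
Step 3: cell (1,2)='.' (+4 fires, +6 burnt)
Step 4: cell (1,2)='.' (+1 fires, +4 burnt)
Step 5: cell (1,2)='.' (+1 fires, +1 burnt)
Step 6: cell (1,2)='.' (+0 fires, +1 burnt)
  fire out at step 6

2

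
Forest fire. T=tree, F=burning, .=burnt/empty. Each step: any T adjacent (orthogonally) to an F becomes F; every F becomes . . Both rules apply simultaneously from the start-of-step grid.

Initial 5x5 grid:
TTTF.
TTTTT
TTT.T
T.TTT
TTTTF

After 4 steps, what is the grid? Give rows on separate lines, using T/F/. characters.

Step 1: 4 trees catch fire, 2 burn out
  TTF..
  TTTFT
  TTT.T
  T.TTF
  TTTF.
Step 2: 6 trees catch fire, 4 burn out
  TF...
  TTF.F
  TTT.F
  T.TF.
  TTF..
Step 3: 5 trees catch fire, 6 burn out
  F....
  TF...
  TTF..
  T.F..
  TF...
Step 4: 3 trees catch fire, 5 burn out
  .....
  F....
  TF...
  T....
  F....

.....
F....
TF...
T....
F....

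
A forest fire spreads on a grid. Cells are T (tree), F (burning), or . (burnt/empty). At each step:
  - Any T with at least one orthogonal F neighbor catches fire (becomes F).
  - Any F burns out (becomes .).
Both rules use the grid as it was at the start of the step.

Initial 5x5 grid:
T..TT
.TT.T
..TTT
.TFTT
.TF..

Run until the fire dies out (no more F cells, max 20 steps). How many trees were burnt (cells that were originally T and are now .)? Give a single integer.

Answer: 12

Derivation:
Step 1: +4 fires, +2 burnt (F count now 4)
Step 2: +3 fires, +4 burnt (F count now 3)
Step 3: +2 fires, +3 burnt (F count now 2)
Step 4: +1 fires, +2 burnt (F count now 1)
Step 5: +1 fires, +1 burnt (F count now 1)
Step 6: +1 fires, +1 burnt (F count now 1)
Step 7: +0 fires, +1 burnt (F count now 0)
Fire out after step 7
Initially T: 13, now '.': 24
Total burnt (originally-T cells now '.'): 12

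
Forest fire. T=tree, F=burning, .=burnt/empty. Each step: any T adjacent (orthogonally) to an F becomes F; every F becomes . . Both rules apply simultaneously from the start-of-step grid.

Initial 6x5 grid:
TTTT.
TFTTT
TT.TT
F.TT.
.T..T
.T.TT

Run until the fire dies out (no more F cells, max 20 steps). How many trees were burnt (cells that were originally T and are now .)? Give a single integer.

Answer: 14

Derivation:
Step 1: +5 fires, +2 burnt (F count now 5)
Step 2: +3 fires, +5 burnt (F count now 3)
Step 3: +3 fires, +3 burnt (F count now 3)
Step 4: +2 fires, +3 burnt (F count now 2)
Step 5: +1 fires, +2 burnt (F count now 1)
Step 6: +0 fires, +1 burnt (F count now 0)
Fire out after step 6
Initially T: 19, now '.': 25
Total burnt (originally-T cells now '.'): 14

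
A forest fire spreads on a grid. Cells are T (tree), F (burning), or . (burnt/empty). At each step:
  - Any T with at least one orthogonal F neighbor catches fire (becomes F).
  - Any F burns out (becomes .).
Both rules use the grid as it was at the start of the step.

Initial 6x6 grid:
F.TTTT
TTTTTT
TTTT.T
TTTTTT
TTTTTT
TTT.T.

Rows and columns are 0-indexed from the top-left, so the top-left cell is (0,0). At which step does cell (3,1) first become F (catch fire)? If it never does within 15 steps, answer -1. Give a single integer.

Step 1: cell (3,1)='T' (+1 fires, +1 burnt)
Step 2: cell (3,1)='T' (+2 fires, +1 burnt)
Step 3: cell (3,1)='T' (+3 fires, +2 burnt)
Step 4: cell (3,1)='F' (+5 fires, +3 burnt)
  -> target ignites at step 4
Step 5: cell (3,1)='.' (+6 fires, +5 burnt)
Step 6: cell (3,1)='.' (+5 fires, +6 burnt)
Step 7: cell (3,1)='.' (+5 fires, +5 burnt)
Step 8: cell (3,1)='.' (+2 fires, +5 burnt)
Step 9: cell (3,1)='.' (+2 fires, +2 burnt)
Step 10: cell (3,1)='.' (+0 fires, +2 burnt)
  fire out at step 10

4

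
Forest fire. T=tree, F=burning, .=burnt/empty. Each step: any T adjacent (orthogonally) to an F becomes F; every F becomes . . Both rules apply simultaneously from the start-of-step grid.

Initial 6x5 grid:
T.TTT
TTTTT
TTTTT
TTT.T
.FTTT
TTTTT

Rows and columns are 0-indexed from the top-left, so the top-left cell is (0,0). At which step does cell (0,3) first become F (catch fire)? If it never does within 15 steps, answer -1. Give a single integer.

Step 1: cell (0,3)='T' (+3 fires, +1 burnt)
Step 2: cell (0,3)='T' (+6 fires, +3 burnt)
Step 3: cell (0,3)='T' (+5 fires, +6 burnt)
Step 4: cell (0,3)='T' (+5 fires, +5 burnt)
Step 5: cell (0,3)='T' (+4 fires, +5 burnt)
Step 6: cell (0,3)='F' (+2 fires, +4 burnt)
  -> target ignites at step 6
Step 7: cell (0,3)='.' (+1 fires, +2 burnt)
Step 8: cell (0,3)='.' (+0 fires, +1 burnt)
  fire out at step 8

6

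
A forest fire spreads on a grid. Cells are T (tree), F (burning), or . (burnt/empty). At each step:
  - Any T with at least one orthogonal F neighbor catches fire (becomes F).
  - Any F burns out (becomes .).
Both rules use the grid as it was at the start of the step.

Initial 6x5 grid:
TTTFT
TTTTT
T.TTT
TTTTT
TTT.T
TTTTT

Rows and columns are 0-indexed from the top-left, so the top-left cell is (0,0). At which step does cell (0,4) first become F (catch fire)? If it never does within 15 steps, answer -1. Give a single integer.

Step 1: cell (0,4)='F' (+3 fires, +1 burnt)
  -> target ignites at step 1
Step 2: cell (0,4)='.' (+4 fires, +3 burnt)
Step 3: cell (0,4)='.' (+5 fires, +4 burnt)
Step 4: cell (0,4)='.' (+3 fires, +5 burnt)
Step 5: cell (0,4)='.' (+4 fires, +3 burnt)
Step 6: cell (0,4)='.' (+4 fires, +4 burnt)
Step 7: cell (0,4)='.' (+3 fires, +4 burnt)
Step 8: cell (0,4)='.' (+1 fires, +3 burnt)
Step 9: cell (0,4)='.' (+0 fires, +1 burnt)
  fire out at step 9

1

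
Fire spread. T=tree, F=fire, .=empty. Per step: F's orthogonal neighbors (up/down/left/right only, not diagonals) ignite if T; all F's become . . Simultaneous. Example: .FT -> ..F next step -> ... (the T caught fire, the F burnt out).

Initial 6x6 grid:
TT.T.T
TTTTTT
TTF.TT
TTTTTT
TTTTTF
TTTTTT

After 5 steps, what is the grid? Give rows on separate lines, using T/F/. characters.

Step 1: 6 trees catch fire, 2 burn out
  TT.T.T
  TTFTTT
  TF..TT
  TTFTTF
  TTTTF.
  TTTTTF
Step 2: 10 trees catch fire, 6 burn out
  TT.T.T
  TF.FTT
  F...TF
  TF.FF.
  TTFF..
  TTTTF.
Step 3: 10 trees catch fire, 10 burn out
  TF.F.T
  F...FF
  ....F.
  F.....
  TF....
  TTFF..
Step 4: 4 trees catch fire, 10 burn out
  F....F
  ......
  ......
  ......
  F.....
  TF....
Step 5: 1 trees catch fire, 4 burn out
  ......
  ......
  ......
  ......
  ......
  F.....

......
......
......
......
......
F.....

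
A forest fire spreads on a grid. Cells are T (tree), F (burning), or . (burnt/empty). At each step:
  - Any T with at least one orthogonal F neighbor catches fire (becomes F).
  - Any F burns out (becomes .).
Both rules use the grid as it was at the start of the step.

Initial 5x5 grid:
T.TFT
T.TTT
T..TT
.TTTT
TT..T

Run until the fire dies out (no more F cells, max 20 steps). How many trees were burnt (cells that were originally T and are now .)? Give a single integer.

Answer: 14

Derivation:
Step 1: +3 fires, +1 burnt (F count now 3)
Step 2: +3 fires, +3 burnt (F count now 3)
Step 3: +2 fires, +3 burnt (F count now 2)
Step 4: +2 fires, +2 burnt (F count now 2)
Step 5: +2 fires, +2 burnt (F count now 2)
Step 6: +1 fires, +2 burnt (F count now 1)
Step 7: +1 fires, +1 burnt (F count now 1)
Step 8: +0 fires, +1 burnt (F count now 0)
Fire out after step 8
Initially T: 17, now '.': 22
Total burnt (originally-T cells now '.'): 14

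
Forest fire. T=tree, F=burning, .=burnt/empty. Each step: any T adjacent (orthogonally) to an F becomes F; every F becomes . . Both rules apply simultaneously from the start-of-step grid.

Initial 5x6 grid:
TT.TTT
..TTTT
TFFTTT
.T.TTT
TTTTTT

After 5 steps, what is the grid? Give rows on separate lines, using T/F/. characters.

Step 1: 4 trees catch fire, 2 burn out
  TT.TTT
  ..FTTT
  F..FTT
  .F.TTT
  TTTTTT
Step 2: 4 trees catch fire, 4 burn out
  TT.TTT
  ...FTT
  ....FT
  ...FTT
  TFTTTT
Step 3: 7 trees catch fire, 4 burn out
  TT.FTT
  ....FT
  .....F
  ....FT
  F.FFTT
Step 4: 4 trees catch fire, 7 burn out
  TT..FT
  .....F
  ......
  .....F
  ....FT
Step 5: 2 trees catch fire, 4 burn out
  TT...F
  ......
  ......
  ......
  .....F

TT...F
......
......
......
.....F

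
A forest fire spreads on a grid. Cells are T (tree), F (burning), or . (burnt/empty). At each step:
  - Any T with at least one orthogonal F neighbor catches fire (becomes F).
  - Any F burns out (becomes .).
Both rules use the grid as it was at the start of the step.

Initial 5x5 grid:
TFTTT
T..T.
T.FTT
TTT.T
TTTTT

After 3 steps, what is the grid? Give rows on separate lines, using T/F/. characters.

Step 1: 4 trees catch fire, 2 burn out
  F.FTT
  T..T.
  T..FT
  TTF.T
  TTTTT
Step 2: 6 trees catch fire, 4 burn out
  ...FT
  F..F.
  T...F
  TF..T
  TTFTT
Step 3: 6 trees catch fire, 6 burn out
  ....F
  .....
  F....
  F...F
  TF.FT

....F
.....
F....
F...F
TF.FT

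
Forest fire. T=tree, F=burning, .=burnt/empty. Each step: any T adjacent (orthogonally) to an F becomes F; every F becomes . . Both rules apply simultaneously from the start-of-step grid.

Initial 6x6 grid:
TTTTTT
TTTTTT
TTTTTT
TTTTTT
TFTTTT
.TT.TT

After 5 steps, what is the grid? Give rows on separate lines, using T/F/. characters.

Step 1: 4 trees catch fire, 1 burn out
  TTTTTT
  TTTTTT
  TTTTTT
  TFTTTT
  F.FTTT
  .FT.TT
Step 2: 5 trees catch fire, 4 burn out
  TTTTTT
  TTTTTT
  TFTTTT
  F.FTTT
  ...FTT
  ..F.TT
Step 3: 5 trees catch fire, 5 burn out
  TTTTTT
  TFTTTT
  F.FTTT
  ...FTT
  ....FT
  ....TT
Step 4: 7 trees catch fire, 5 burn out
  TFTTTT
  F.FTTT
  ...FTT
  ....FT
  .....F
  ....FT
Step 5: 6 trees catch fire, 7 burn out
  F.FTTT
  ...FTT
  ....FT
  .....F
  ......
  .....F

F.FTTT
...FTT
....FT
.....F
......
.....F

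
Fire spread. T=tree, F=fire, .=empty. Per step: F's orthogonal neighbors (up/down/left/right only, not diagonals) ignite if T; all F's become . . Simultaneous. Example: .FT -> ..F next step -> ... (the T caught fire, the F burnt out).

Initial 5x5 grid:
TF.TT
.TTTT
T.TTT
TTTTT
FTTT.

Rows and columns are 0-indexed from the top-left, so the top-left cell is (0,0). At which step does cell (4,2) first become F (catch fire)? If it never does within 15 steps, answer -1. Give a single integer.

Step 1: cell (4,2)='T' (+4 fires, +2 burnt)
Step 2: cell (4,2)='F' (+4 fires, +4 burnt)
  -> target ignites at step 2
Step 3: cell (4,2)='.' (+4 fires, +4 burnt)
Step 4: cell (4,2)='.' (+4 fires, +4 burnt)
Step 5: cell (4,2)='.' (+3 fires, +4 burnt)
Step 6: cell (4,2)='.' (+0 fires, +3 burnt)
  fire out at step 6

2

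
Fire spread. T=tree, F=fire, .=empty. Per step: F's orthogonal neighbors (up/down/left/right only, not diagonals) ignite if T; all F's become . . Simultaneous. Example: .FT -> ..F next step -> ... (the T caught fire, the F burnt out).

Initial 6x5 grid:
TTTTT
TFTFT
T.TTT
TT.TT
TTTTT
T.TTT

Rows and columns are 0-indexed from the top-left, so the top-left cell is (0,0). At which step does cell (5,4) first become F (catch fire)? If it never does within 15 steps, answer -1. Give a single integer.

Step 1: cell (5,4)='T' (+6 fires, +2 burnt)
Step 2: cell (5,4)='T' (+7 fires, +6 burnt)
Step 3: cell (5,4)='T' (+3 fires, +7 burnt)
Step 4: cell (5,4)='T' (+5 fires, +3 burnt)
Step 5: cell (5,4)='F' (+4 fires, +5 burnt)
  -> target ignites at step 5
Step 6: cell (5,4)='.' (+0 fires, +4 burnt)
  fire out at step 6

5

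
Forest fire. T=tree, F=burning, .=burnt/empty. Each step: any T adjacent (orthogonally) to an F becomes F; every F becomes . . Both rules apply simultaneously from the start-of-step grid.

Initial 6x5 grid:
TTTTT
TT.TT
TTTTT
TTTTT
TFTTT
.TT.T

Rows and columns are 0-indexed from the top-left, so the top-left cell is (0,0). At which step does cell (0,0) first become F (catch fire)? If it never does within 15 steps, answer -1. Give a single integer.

Step 1: cell (0,0)='T' (+4 fires, +1 burnt)
Step 2: cell (0,0)='T' (+5 fires, +4 burnt)
Step 3: cell (0,0)='T' (+5 fires, +5 burnt)
Step 4: cell (0,0)='T' (+5 fires, +5 burnt)
Step 5: cell (0,0)='F' (+4 fires, +5 burnt)
  -> target ignites at step 5
Step 6: cell (0,0)='.' (+2 fires, +4 burnt)
Step 7: cell (0,0)='.' (+1 fires, +2 burnt)
Step 8: cell (0,0)='.' (+0 fires, +1 burnt)
  fire out at step 8

5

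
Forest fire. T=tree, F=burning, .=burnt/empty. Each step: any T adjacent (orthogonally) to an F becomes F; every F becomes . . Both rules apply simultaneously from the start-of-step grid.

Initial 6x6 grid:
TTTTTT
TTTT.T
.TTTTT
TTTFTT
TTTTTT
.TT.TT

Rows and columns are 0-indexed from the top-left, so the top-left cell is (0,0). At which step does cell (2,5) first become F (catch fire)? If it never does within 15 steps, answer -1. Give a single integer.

Step 1: cell (2,5)='T' (+4 fires, +1 burnt)
Step 2: cell (2,5)='T' (+7 fires, +4 burnt)
Step 3: cell (2,5)='F' (+9 fires, +7 burnt)
  -> target ignites at step 3
Step 4: cell (2,5)='.' (+7 fires, +9 burnt)
Step 5: cell (2,5)='.' (+3 fires, +7 burnt)
Step 6: cell (2,5)='.' (+1 fires, +3 burnt)
Step 7: cell (2,5)='.' (+0 fires, +1 burnt)
  fire out at step 7

3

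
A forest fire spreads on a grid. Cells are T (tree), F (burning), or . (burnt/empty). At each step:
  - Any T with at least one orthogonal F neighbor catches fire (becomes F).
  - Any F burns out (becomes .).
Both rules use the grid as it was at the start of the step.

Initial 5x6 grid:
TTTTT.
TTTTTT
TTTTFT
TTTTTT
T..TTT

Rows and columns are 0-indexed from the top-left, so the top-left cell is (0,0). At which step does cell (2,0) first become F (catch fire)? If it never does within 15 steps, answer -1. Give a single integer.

Step 1: cell (2,0)='T' (+4 fires, +1 burnt)
Step 2: cell (2,0)='T' (+7 fires, +4 burnt)
Step 3: cell (2,0)='T' (+6 fires, +7 burnt)
Step 4: cell (2,0)='F' (+4 fires, +6 burnt)
  -> target ignites at step 4
Step 5: cell (2,0)='.' (+3 fires, +4 burnt)
Step 6: cell (2,0)='.' (+2 fires, +3 burnt)
Step 7: cell (2,0)='.' (+0 fires, +2 burnt)
  fire out at step 7

4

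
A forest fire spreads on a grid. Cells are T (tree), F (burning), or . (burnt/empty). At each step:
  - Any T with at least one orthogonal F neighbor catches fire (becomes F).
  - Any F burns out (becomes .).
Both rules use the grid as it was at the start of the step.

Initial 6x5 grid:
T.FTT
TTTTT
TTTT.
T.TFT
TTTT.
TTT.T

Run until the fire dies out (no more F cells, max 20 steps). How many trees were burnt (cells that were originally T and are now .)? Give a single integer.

Step 1: +6 fires, +2 burnt (F count now 6)
Step 2: +5 fires, +6 burnt (F count now 5)
Step 3: +5 fires, +5 burnt (F count now 5)
Step 4: +4 fires, +5 burnt (F count now 4)
Step 5: +2 fires, +4 burnt (F count now 2)
Step 6: +0 fires, +2 burnt (F count now 0)
Fire out after step 6
Initially T: 23, now '.': 29
Total burnt (originally-T cells now '.'): 22

Answer: 22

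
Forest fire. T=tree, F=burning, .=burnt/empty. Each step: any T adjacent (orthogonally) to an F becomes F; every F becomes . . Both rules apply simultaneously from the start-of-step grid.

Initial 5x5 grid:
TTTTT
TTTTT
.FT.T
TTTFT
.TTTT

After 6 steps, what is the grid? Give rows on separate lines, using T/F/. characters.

Step 1: 6 trees catch fire, 2 burn out
  TTTTT
  TFTTT
  ..F.T
  TFF.F
  .TTFT
Step 2: 8 trees catch fire, 6 burn out
  TFTTT
  F.FTT
  ....F
  F....
  .FF.F
Step 3: 4 trees catch fire, 8 burn out
  F.FTT
  ...FF
  .....
  .....
  .....
Step 4: 2 trees catch fire, 4 burn out
  ...FF
  .....
  .....
  .....
  .....
Step 5: 0 trees catch fire, 2 burn out
  .....
  .....
  .....
  .....
  .....
Step 6: 0 trees catch fire, 0 burn out
  .....
  .....
  .....
  .....
  .....

.....
.....
.....
.....
.....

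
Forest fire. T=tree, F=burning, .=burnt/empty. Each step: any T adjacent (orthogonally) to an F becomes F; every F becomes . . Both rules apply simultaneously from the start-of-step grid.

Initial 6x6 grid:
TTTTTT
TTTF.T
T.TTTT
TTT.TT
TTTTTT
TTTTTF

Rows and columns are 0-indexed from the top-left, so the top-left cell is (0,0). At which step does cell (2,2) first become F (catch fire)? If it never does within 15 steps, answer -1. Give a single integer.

Step 1: cell (2,2)='T' (+5 fires, +2 burnt)
Step 2: cell (2,2)='F' (+8 fires, +5 burnt)
  -> target ignites at step 2
Step 3: cell (2,2)='.' (+8 fires, +8 burnt)
Step 4: cell (2,2)='.' (+6 fires, +8 burnt)
Step 5: cell (2,2)='.' (+3 fires, +6 burnt)
Step 6: cell (2,2)='.' (+1 fires, +3 burnt)
Step 7: cell (2,2)='.' (+0 fires, +1 burnt)
  fire out at step 7

2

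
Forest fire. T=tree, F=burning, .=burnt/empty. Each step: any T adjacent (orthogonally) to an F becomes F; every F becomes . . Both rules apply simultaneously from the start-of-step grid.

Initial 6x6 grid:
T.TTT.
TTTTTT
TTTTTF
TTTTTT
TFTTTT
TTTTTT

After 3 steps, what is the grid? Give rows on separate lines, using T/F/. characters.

Step 1: 7 trees catch fire, 2 burn out
  T.TTT.
  TTTTTF
  TTTTF.
  TFTTTF
  F.FTTT
  TFTTTT
Step 2: 10 trees catch fire, 7 burn out
  T.TTT.
  TTTTF.
  TFTF..
  F.FTF.
  ...FTF
  F.FTTT
Step 3: 9 trees catch fire, 10 burn out
  T.TTF.
  TFTF..
  F.F...
  ...F..
  ....F.
  ...FTF

T.TTF.
TFTF..
F.F...
...F..
....F.
...FTF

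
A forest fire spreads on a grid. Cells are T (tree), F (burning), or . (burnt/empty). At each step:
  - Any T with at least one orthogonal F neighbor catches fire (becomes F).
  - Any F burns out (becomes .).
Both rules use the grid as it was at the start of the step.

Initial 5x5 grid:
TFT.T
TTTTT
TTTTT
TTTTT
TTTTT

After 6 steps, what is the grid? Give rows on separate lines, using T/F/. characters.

Step 1: 3 trees catch fire, 1 burn out
  F.F.T
  TFTTT
  TTTTT
  TTTTT
  TTTTT
Step 2: 3 trees catch fire, 3 burn out
  ....T
  F.FTT
  TFTTT
  TTTTT
  TTTTT
Step 3: 4 trees catch fire, 3 burn out
  ....T
  ...FT
  F.FTT
  TFTTT
  TTTTT
Step 4: 5 trees catch fire, 4 burn out
  ....T
  ....F
  ...FT
  F.FTT
  TFTTT
Step 5: 5 trees catch fire, 5 burn out
  ....F
  .....
  ....F
  ...FT
  F.FTT
Step 6: 2 trees catch fire, 5 burn out
  .....
  .....
  .....
  ....F
  ...FT

.....
.....
.....
....F
...FT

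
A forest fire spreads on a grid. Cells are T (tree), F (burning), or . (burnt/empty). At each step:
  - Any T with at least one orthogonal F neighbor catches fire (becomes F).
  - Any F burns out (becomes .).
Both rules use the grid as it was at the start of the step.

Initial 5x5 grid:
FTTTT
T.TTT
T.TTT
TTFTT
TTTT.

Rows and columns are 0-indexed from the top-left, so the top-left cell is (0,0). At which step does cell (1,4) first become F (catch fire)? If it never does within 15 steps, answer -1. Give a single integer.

Step 1: cell (1,4)='T' (+6 fires, +2 burnt)
Step 2: cell (1,4)='T' (+8 fires, +6 burnt)
Step 3: cell (1,4)='T' (+4 fires, +8 burnt)
Step 4: cell (1,4)='F' (+2 fires, +4 burnt)
  -> target ignites at step 4
Step 5: cell (1,4)='.' (+0 fires, +2 burnt)
  fire out at step 5

4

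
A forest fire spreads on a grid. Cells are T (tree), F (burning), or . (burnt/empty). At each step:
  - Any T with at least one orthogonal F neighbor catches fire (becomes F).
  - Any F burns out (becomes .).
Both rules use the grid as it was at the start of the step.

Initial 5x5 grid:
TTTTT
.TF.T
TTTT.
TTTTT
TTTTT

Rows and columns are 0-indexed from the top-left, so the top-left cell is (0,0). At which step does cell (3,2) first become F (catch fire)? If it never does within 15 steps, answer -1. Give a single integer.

Step 1: cell (3,2)='T' (+3 fires, +1 burnt)
Step 2: cell (3,2)='F' (+5 fires, +3 burnt)
  -> target ignites at step 2
Step 3: cell (3,2)='.' (+6 fires, +5 burnt)
Step 4: cell (3,2)='.' (+5 fires, +6 burnt)
Step 5: cell (3,2)='.' (+2 fires, +5 burnt)
Step 6: cell (3,2)='.' (+0 fires, +2 burnt)
  fire out at step 6

2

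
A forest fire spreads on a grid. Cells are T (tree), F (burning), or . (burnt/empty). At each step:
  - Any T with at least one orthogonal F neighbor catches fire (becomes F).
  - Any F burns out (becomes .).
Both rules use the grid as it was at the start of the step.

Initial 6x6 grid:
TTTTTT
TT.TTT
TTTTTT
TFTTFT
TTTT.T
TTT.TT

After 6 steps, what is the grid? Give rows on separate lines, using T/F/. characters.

Step 1: 7 trees catch fire, 2 burn out
  TTTTTT
  TT.TTT
  TFTTFT
  F.FF.F
  TFTT.T
  TTT.TT
Step 2: 11 trees catch fire, 7 burn out
  TTTTTT
  TF.TFT
  F.FF.F
  ......
  F.FF.F
  TFT.TT
Step 3: 8 trees catch fire, 11 burn out
  TFTTFT
  F..F.F
  ......
  ......
  ......
  F.F.TF
Step 4: 5 trees catch fire, 8 burn out
  F.FF.F
  ......
  ......
  ......
  ......
  ....F.
Step 5: 0 trees catch fire, 5 burn out
  ......
  ......
  ......
  ......
  ......
  ......
Step 6: 0 trees catch fire, 0 burn out
  ......
  ......
  ......
  ......
  ......
  ......

......
......
......
......
......
......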